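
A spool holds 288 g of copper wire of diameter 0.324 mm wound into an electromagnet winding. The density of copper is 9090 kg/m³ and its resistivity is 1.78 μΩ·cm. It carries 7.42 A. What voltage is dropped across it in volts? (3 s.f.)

ρ = 1.78 μΩ·cm = 1.78×10^-8 Ω·m
A = π(d/2)² = π(1.6200e-04 m)² = 8.2448e-08 m²
L = m/(density·A) = 0.288/(9090×8.2448e-08) = 384.3 m
R = ρL/A = (1.78×10^-8)(384.3)/(8.2448e-08) = 82.96 Ω
V = IR = 7.42 × 82.96 = 616 V

616 V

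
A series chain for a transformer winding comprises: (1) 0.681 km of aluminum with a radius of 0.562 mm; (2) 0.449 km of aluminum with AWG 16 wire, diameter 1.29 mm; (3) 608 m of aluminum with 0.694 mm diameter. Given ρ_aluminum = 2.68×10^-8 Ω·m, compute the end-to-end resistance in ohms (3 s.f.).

70.7 Ω

Seg 1: A = πr² = π(5.6200e-04 m)² = 9.923e-07 m²
R_1 = (2.68×10^-8)(681)/(9.923e-07) = 18.39 Ω
Seg 2: A = π(1.29/2 mm)² = π(6.4500e-04 m)² = 1.307e-06 m²
R_2 = (2.68×10^-8)(449)/(1.307e-06) = 9.207 Ω
Seg 3: A = π(d/2)² = π(3.4700e-04 m)² = 3.783e-07 m²
R_3 = (2.68×10^-8)(608)/(3.783e-07) = 43.08 Ω
R_total = R_1 + R_2 + R_3 = 70.7 Ω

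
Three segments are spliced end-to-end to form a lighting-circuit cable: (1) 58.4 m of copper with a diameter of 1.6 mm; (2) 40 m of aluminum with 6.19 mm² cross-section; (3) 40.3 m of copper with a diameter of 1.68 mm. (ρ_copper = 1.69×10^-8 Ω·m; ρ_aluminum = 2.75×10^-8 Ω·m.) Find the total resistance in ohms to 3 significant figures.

0.976 Ω

Seg 1: A = π(d/2)² = π(8.0000e-04 m)² = 2.011e-06 m²
R_1 = (1.69×10^-8)(58.4)/(2.011e-06) = 0.4909 Ω
Seg 2: A = 6.19 mm² = 6.190e-06 m²
R_2 = (2.75×10^-8)(40)/(6.190e-06) = 0.1777 Ω
Seg 3: A = π(d/2)² = π(8.4000e-04 m)² = 2.217e-06 m²
R_3 = (1.69×10^-8)(40.3)/(2.217e-06) = 0.3072 Ω
R_total = R_1 + R_2 + R_3 = 0.976 Ω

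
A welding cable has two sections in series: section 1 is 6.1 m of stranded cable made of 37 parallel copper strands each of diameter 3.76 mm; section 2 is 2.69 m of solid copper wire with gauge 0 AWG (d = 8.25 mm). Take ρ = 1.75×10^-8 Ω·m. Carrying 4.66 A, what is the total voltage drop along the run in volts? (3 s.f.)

Section 1: A_strand = π(1.8800e-03)² = 1.110e-05 m²; R₁ = ρL/(N·A_s) = (1.75×10^-8)(6.1)/(37×1.110e-05) = 2.598×10^-4 Ω
Section 2: A = π(8.25/2 mm)² = π(4.1250e-03 m)² = 5.346e-05 m²
R₂ = (1.75×10^-8)(2.69)/(5.346e-05) = 8.806×10^-4 Ω
R = R₁ + R₂ = 0.00114 Ω
V = IR = 4.66 × 0.00114 = 0.00531 V

0.00531 V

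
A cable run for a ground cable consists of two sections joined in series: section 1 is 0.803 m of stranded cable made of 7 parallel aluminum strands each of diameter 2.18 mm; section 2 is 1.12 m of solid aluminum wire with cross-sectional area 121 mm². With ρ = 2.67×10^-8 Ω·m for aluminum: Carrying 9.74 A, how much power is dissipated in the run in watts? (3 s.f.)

Section 1: A_strand = π(1.0900e-03)² = 3.733e-06 m²; R₁ = ρL/(N·A_s) = (2.67×10^-8)(0.803)/(7×3.733e-06) = 8.206×10^-4 Ω
Section 2: A = 121 mm² = 1.210e-04 m²
R₂ = (2.67×10^-8)(1.12)/(1.210e-04) = 2.471×10^-4 Ω
R = R₁ + R₂ = 0.001068 Ω
P = I²R = (9.74)² × 0.001068 = 0.101 W

0.101 W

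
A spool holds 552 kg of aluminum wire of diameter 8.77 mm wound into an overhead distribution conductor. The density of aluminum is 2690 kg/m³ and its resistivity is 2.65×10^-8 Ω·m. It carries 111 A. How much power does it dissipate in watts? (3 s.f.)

18400 W

A = π(d/2)² = π(4.3850e-03 m)² = 6.0407e-05 m²
L = m/(density·A) = 552/(2690×6.0407e-05) = 3397 m
R = ρL/A = (2.65×10^-8)(3397)/(6.0407e-05) = 1.49 Ω
P = I²R = (111)² × 1.49 = 18400 W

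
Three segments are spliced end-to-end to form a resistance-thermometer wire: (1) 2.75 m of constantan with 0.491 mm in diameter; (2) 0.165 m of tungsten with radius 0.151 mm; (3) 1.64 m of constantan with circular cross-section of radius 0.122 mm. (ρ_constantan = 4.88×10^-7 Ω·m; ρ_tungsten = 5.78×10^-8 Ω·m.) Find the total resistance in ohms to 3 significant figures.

24.3 Ω

Seg 1: A = π(d/2)² = π(2.4550e-04 m)² = 1.893e-07 m²
R_1 = (4.88×10^-7)(2.75)/(1.893e-07) = 7.088 Ω
Seg 2: A = πr² = π(1.5100e-04 m)² = 7.163e-08 m²
R_2 = (5.78×10^-8)(0.165)/(7.163e-08) = 0.1331 Ω
Seg 3: A = πr² = π(1.2200e-04 m)² = 4.676e-08 m²
R_3 = (4.88×10^-7)(1.64)/(4.676e-08) = 17.12 Ω
R_total = R_1 + R_2 + R_3 = 24.3 Ω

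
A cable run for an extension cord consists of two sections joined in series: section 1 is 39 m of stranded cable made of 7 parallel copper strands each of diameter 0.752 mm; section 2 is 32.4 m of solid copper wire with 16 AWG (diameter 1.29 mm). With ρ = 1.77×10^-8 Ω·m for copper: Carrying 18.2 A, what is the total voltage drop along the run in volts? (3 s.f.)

12.0 V

Section 1: A_strand = π(3.7600e-04)² = 4.441e-07 m²; R₁ = ρL/(N·A_s) = (1.77×10^-8)(39)/(7×4.441e-07) = 0.222 Ω
Section 2: A = π(1.29/2 mm)² = π(6.4500e-04 m)² = 1.307e-06 m²
R₂ = (1.77×10^-8)(32.4)/(1.307e-06) = 0.4388 Ω
R = R₁ + R₂ = 0.6608 Ω
V = IR = 18.2 × 0.6608 = 12.0 V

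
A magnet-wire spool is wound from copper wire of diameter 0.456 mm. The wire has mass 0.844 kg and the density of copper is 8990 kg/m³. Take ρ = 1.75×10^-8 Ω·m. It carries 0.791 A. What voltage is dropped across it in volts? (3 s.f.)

A = π(d/2)² = π(2.2800e-04 m)² = 1.6331e-07 m²
L = m/(density·A) = 0.844/(8990×1.6331e-07) = 574.9 m
R = ρL/A = (1.75×10^-8)(574.9)/(1.6331e-07) = 61.6 Ω
V = IR = 0.791 × 61.6 = 48.7 V

48.7 V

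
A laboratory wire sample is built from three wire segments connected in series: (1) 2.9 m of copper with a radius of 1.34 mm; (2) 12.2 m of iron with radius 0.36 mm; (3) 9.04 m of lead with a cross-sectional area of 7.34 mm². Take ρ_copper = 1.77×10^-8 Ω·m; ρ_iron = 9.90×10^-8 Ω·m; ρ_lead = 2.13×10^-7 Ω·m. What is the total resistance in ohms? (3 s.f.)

Seg 1: A = πr² = π(1.3400e-03 m)² = 5.641e-06 m²
R_1 = (1.77×10^-8)(2.9)/(5.641e-06) = 0.009099 Ω
Seg 2: A = πr² = π(3.6000e-04 m)² = 4.072e-07 m²
R_2 = (9.90×10^-8)(12.2)/(4.072e-07) = 2.966 Ω
Seg 3: A = 7.34 mm² = 7.340e-06 m²
R_3 = (2.13×10^-7)(9.04)/(7.340e-06) = 0.2623 Ω
R_total = R_1 + R_2 + R_3 = 3.24 Ω

3.24 Ω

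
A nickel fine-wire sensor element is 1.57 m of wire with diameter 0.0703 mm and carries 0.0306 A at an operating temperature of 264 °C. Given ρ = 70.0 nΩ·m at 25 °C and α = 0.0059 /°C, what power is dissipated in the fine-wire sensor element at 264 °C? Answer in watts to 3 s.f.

ρ = 70.0 nΩ·m = 7.00×10^-8 Ω·m
A = π(d/2)² = π(3.5150e-05 m)² = 3.882e-09 m²
R₍25₎ = ρL/A = (7.00×10^-8)(1.57)/(3.882e-09) = 28.31 Ω
R₍264₎ = R₍25₎(1 + αΔT) = 28.31 × (1 + 0.0059×239) = 68.24 Ω
P = I²R = (0.0306)² × 68.24 = 0.0639 W

0.0639 W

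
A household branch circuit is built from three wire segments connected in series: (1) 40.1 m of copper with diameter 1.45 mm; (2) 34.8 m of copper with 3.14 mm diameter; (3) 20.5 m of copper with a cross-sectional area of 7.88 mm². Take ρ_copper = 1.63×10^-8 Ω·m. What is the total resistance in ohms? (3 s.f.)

Seg 1: A = π(d/2)² = π(7.2500e-04 m)² = 1.651e-06 m²
R_1 = (1.63×10^-8)(40.1)/(1.651e-06) = 0.3958 Ω
Seg 2: A = π(d/2)² = π(1.5700e-03 m)² = 7.744e-06 m²
R_2 = (1.63×10^-8)(34.8)/(7.744e-06) = 0.07325 Ω
Seg 3: A = 7.88 mm² = 7.880e-06 m²
R_3 = (1.63×10^-8)(20.5)/(7.880e-06) = 0.0424 Ω
R_total = R_1 + R_2 + R_3 = 0.511 Ω

0.511 Ω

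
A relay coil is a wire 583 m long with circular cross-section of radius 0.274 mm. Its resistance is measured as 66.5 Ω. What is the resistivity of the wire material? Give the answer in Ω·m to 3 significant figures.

A = πr² = π(2.7400e-04 m)² = 2.359e-07 m²
ρ = RA/L = (66.5)(2.359e-07)/(583) = 2.69×10^-8 Ω·m

2.69×10^-8 Ω·m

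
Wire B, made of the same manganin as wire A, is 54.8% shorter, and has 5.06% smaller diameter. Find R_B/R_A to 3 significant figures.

R ∝ L/d², so R_B/R_A = (1 − 54.8/100) × (1 − 5.06/100)⁻²
= 0.452 × 1.109 = 0.501

0.501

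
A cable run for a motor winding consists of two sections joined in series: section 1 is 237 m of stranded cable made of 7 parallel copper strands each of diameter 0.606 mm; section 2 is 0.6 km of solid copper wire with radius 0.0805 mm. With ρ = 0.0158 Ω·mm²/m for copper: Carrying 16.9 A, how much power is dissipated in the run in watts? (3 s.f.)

ρ = 0.0158 Ω·mm²/m = 1.58×10^-8 Ω·m
Section 1: A_strand = π(3.0300e-04)² = 2.884e-07 m²; R₁ = ρL/(N·A_s) = (1.58×10^-8)(237)/(7×2.884e-07) = 1.855 Ω
Section 2: A = πr² = π(8.0500e-05 m)² = 2.036e-08 m²
R₂ = (1.58×10^-8)(600)/(2.036e-08) = 465.7 Ω
R = R₁ + R₂ = 467.5 Ω
P = I²R = (16.9)² × 467.5 = 1.34×10^5 W

1.34×10^5 W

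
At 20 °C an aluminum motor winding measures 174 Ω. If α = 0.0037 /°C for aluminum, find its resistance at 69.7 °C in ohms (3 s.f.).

206 Ω

ΔT = 69.7 − 20 = 49.7 °C
R = R₀(1 + αΔT) = 174 × (1 + 0.0037×49.7) = 174 × 1.184 = 206 Ω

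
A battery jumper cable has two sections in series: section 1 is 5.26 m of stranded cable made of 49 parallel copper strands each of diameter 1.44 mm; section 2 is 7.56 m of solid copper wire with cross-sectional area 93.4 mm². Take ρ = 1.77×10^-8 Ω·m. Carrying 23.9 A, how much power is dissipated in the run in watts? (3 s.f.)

1.48 W

Section 1: A_strand = π(7.2000e-04)² = 1.629e-06 m²; R₁ = ρL/(N·A_s) = (1.77×10^-8)(5.26)/(49×1.629e-06) = 0.001167 Ω
Section 2: A = 93.4 mm² = 9.340e-05 m²
R₂ = (1.77×10^-8)(7.56)/(9.340e-05) = 0.001433 Ω
R = R₁ + R₂ = 0.002599 Ω
P = I²R = (23.9)² × 0.002599 = 1.48 W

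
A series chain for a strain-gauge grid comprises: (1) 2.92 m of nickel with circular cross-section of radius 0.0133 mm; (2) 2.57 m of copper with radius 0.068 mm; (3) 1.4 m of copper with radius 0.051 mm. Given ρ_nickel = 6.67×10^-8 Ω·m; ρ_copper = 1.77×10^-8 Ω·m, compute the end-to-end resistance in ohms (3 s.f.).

357 Ω

Seg 1: A = πr² = π(1.3300e-05 m)² = 5.557e-10 m²
R_1 = (6.67×10^-8)(2.92)/(5.557e-10) = 350.5 Ω
Seg 2: A = πr² = π(6.8000e-05 m)² = 1.453e-08 m²
R_2 = (1.77×10^-8)(2.57)/(1.453e-08) = 3.131 Ω
Seg 3: A = πr² = π(5.1000e-05 m)² = 8.171e-09 m²
R_3 = (1.77×10^-8)(1.4)/(8.171e-09) = 3.033 Ω
R_total = R_1 + R_2 + R_3 = 357 Ω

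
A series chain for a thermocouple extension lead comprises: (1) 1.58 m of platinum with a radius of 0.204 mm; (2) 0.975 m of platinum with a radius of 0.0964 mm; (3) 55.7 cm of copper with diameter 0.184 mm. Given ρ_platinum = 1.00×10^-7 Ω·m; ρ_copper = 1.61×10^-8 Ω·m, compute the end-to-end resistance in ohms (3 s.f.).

4.89 Ω

Seg 1: A = πr² = π(2.0400e-04 m)² = 1.307e-07 m²
R_1 = (1.00×10^-7)(1.58)/(1.307e-07) = 1.209 Ω
Seg 2: A = πr² = π(9.6400e-05 m)² = 2.919e-08 m²
R_2 = (1.00×10^-7)(0.975)/(2.919e-08) = 3.34 Ω
Seg 3: A = π(d/2)² = π(9.2000e-05 m)² = 2.659e-08 m²
R_3 = (1.61×10^-8)(0.557)/(2.659e-08) = 0.3373 Ω
R_total = R_1 + R_2 + R_3 = 4.89 Ω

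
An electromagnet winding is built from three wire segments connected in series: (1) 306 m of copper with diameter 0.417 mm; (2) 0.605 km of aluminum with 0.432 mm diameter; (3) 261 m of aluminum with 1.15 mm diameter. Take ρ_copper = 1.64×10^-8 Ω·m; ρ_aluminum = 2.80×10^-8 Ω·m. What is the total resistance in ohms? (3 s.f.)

Seg 1: A = π(d/2)² = π(2.0850e-04 m)² = 1.366e-07 m²
R_1 = (1.64×10^-8)(306)/(1.366e-07) = 36.75 Ω
Seg 2: A = π(d/2)² = π(2.1600e-04 m)² = 1.466e-07 m²
R_2 = (2.80×10^-8)(605)/(1.466e-07) = 115.6 Ω
Seg 3: A = π(d/2)² = π(5.7500e-04 m)² = 1.039e-06 m²
R_3 = (2.80×10^-8)(261)/(1.039e-06) = 7.036 Ω
R_total = R_1 + R_2 + R_3 = 159 Ω

159 Ω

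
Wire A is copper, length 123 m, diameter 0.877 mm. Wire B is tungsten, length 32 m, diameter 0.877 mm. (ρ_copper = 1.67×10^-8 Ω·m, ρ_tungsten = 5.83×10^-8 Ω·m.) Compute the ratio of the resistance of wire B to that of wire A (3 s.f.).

R ∝ ρL/d², so R_B/R_A = (ρ_B/ρ_A) × (L_B/L_A)
= (5.83×10^-8/1.67×10^-8) × (32/123) = 0.908

0.908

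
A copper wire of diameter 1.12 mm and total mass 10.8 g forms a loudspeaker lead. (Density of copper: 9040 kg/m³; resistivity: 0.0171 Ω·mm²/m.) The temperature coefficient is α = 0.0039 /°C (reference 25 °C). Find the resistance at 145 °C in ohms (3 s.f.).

ρ = 0.0171 Ω·mm²/m = 1.71×10^-8 Ω·m
A = π(d/2)² = π(5.6000e-04 m)² = 9.8520e-07 m²
L = m/(density·A) = 0.0108/(9040×9.8520e-07) = 1.213 m
R = ρL/A = (1.71×10^-8)(1.213)/(9.8520e-07) = 0.02105 Ω
R(145 °C) = 0.02105 × (1 + 0.0039×120) = 0.0309 Ω

0.0309 Ω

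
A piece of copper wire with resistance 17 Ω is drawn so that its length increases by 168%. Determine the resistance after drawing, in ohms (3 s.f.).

k = 1 + 168/100 = 2.68; volume constant ⇒ A' = A/k, so R' = k²R.
R' = 7.182 × 17 = 122 Ω

122 Ω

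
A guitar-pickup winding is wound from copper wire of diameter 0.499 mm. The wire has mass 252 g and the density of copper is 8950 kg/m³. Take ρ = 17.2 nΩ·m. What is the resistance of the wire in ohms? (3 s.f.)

12.7 Ω

ρ = 17.2 nΩ·m = 1.72×10^-8 Ω·m
A = π(d/2)² = π(2.4950e-04 m)² = 1.9556e-07 m²
L = m/(density·A) = 0.252/(8950×1.9556e-07) = 144 m
R = ρL/A = (1.72×10^-8)(144)/(1.9556e-07) = 12.7 Ω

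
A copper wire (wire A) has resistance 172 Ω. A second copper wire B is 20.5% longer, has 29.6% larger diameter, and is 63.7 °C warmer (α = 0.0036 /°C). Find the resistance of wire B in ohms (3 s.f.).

R ∝ ρL/d² with ρ ∝ (1+αΔT), so R_B/R_A = (1 + 20.5/100) × (1 + 29.6/100)⁻² × (1 + 0.0036×63.7)
= 1.205 × 0.5954 × 1.229 = 0.882
R_B = 0.882 × 172 = 152 Ω

152 Ω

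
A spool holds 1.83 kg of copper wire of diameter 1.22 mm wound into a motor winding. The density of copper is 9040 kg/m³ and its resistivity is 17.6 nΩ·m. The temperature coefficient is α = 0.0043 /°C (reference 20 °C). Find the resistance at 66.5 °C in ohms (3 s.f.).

ρ = 17.6 nΩ·m = 1.76×10^-8 Ω·m
A = π(d/2)² = π(6.1000e-04 m)² = 1.1690e-06 m²
L = m/(density·A) = 1.83/(9040×1.1690e-06) = 173.2 m
R = ρL/A = (1.76×10^-8)(173.2)/(1.1690e-06) = 2.607 Ω
R(66.5 °C) = 2.607 × (1 + 0.0043×46.5) = 3.13 Ω

3.13 Ω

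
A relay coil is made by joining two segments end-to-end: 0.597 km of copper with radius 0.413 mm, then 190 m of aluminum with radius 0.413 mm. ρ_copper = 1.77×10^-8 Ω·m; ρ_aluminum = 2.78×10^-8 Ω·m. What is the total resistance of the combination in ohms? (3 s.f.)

Segment 1: A = πr² = π(4.1300e-04 m)² = 5.359e-07 m²
R₁ = ρL/A = (1.77×10^-8)(597)/(5.359e-07) = 19.72 Ω
R₂ = (2.78×10^-8)(190)/(5.359e-07) = 9.857 Ω
R = R₁ + R₂ = 29.6 Ω

29.6 Ω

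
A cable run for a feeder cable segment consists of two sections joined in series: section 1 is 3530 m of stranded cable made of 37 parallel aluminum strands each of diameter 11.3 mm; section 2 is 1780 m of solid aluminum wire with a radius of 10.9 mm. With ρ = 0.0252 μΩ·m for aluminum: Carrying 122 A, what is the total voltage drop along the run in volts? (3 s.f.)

17.6 V

ρ = 0.0252 μΩ·m = 2.52×10^-8 Ω·m
Section 1: A_strand = π(5.6500e-03)² = 1.003e-04 m²; R₁ = ρL/(N·A_s) = (2.52×10^-8)(3530)/(37×1.003e-04) = 0.02397 Ω
Section 2: A = πr² = π(1.0900e-02 m)² = 3.733e-04 m²
R₂ = (2.52×10^-8)(1780)/(3.733e-04) = 0.1202 Ω
R = R₁ + R₂ = 0.1441 Ω
V = IR = 122 × 0.1441 = 17.6 V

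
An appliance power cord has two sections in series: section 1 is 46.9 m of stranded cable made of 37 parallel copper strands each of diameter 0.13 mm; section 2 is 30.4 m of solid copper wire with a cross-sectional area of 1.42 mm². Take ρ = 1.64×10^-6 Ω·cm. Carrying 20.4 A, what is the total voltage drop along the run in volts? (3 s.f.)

39.1 V

ρ = 1.64×10^-6 Ω·cm = 1.64×10^-8 Ω·m
Section 1: A_strand = π(6.5000e-05)² = 1.327e-08 m²; R₁ = ρL/(N·A_s) = (1.64×10^-8)(46.9)/(37×1.327e-08) = 1.566 Ω
Section 2: A = 1.42 mm² = 1.420e-06 m²
R₂ = (1.64×10^-8)(30.4)/(1.420e-06) = 0.3511 Ω
R = R₁ + R₂ = 1.917 Ω
V = IR = 20.4 × 1.917 = 39.1 V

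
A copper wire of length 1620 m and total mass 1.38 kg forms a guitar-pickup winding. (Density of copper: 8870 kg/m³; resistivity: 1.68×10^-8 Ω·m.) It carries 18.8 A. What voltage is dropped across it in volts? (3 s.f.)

A = m/(density·L) = 1.38/(8870×1620) = 9.6037e-08 m²
R = ρL/A = (1.68×10^-8)(1620)/(9.6037e-08) = 283.4 Ω
V = IR = 18.8 × 283.4 = 5330 V

5330 V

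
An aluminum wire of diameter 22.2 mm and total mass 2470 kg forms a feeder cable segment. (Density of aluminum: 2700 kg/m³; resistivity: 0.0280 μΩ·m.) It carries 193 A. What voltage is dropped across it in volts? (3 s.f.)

ρ = 0.0280 μΩ·m = 2.80×10^-8 Ω·m
A = π(d/2)² = π(1.1100e-02 m)² = 3.8708e-04 m²
L = m/(density·A) = 2470/(2700×3.8708e-04) = 2363 m
R = ρL/A = (2.80×10^-8)(2363)/(3.8708e-04) = 0.171 Ω
V = IR = 193 × 0.171 = 33.0 V

33.0 V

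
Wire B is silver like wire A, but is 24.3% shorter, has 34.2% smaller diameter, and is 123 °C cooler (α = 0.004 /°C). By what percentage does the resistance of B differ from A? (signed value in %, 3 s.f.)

R ∝ ρL/d² with ρ ∝ (1+αΔT), so R_B/R_A = (1 − 24.3/100) × (1 − 34.2/100)⁻² × (1 − 0.004×123)
= 0.757 × 2.31 × 0.508 = 0.8882
(R_B − R_A)/R_A = 0.8882 − 1 = -11.2%

-11.2%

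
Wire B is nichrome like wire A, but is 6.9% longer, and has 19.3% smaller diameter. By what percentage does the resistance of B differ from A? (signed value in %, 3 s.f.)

64.1%

R ∝ L/d², so R_B/R_A = (1 + 6.9/100) × (1 − 19.3/100)⁻²
= 1.069 × 1.536 = 1.641
(R_B − R_A)/R_A = 1.641 − 1 = 64.1%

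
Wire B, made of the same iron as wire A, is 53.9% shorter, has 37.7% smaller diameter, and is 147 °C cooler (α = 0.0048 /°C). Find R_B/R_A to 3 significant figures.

R ∝ ρL/d² with ρ ∝ (1+αΔT), so R_B/R_A = (1 − 53.9/100) × (1 − 37.7/100)⁻² × (1 − 0.0048×147)
= 0.461 × 2.576 × 0.2944 = 0.350

0.350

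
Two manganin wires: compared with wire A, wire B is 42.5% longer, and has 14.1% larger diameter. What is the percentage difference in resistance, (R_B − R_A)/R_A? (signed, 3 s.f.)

R ∝ L/d², so R_B/R_A = (1 + 42.5/100) × (1 + 14.1/100)⁻²
= 1.425 × 0.7681 = 1.095
(R_B − R_A)/R_A = 1.095 − 1 = 9.46%

9.46%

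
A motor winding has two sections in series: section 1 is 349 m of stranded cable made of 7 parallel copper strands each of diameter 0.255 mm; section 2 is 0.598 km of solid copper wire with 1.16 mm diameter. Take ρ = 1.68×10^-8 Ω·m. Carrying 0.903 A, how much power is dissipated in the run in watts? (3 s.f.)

Section 1: A_strand = π(1.2750e-04)² = 5.107e-08 m²; R₁ = ρL/(N·A_s) = (1.68×10^-8)(349)/(7×5.107e-08) = 16.4 Ω
Section 2: A = π(d/2)² = π(5.8000e-04 m)² = 1.057e-06 m²
R₂ = (1.68×10^-8)(598)/(1.057e-06) = 9.506 Ω
R = R₁ + R₂ = 25.91 Ω
P = I²R = (0.903)² × 25.91 = 21.1 W

21.1 W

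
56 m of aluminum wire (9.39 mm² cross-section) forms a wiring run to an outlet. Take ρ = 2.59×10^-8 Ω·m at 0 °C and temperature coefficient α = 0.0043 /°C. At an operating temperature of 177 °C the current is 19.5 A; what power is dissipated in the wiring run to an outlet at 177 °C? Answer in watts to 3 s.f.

103 W

A = 9.39 mm² = 9.390e-06 m²
R₍0₎ = ρL/A = (2.59×10^-8)(56)/(9.390e-06) = 0.1545 Ω
R₍177₎ = R₍0₎(1 + αΔT) = 0.1545 × (1 + 0.0043×177) = 0.272 Ω
P = I²R = (19.5)² × 0.272 = 103 W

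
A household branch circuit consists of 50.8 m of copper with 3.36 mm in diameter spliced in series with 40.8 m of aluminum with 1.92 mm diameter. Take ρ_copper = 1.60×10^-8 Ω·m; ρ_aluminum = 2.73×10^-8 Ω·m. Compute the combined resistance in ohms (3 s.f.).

0.476 Ω

Segment 1: A = π(d/2)² = π(1.6800e-03 m)² = 8.867e-06 m²
R₁ = ρL/A = (1.60×10^-8)(50.8)/(8.867e-06) = 0.09167 Ω
Segment 2: A = π(d/2)² = π(9.6000e-04 m)² = 2.895e-06 m²
R₂ = (2.73×10^-8)(40.8)/(2.895e-06) = 0.3847 Ω
R = R₁ + R₂ = 0.476 Ω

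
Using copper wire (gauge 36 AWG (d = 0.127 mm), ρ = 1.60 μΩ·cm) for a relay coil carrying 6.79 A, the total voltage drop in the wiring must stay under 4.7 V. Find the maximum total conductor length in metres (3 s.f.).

0.548 m

ρ = 1.60 μΩ·cm = 1.60×10^-8 Ω·m
A = π(0.127/2 mm)² = π(6.3500e-05 m)² = 1.267e-08 m²
L_max = V_max·A/(1·ρI) = (4.7)(1.267e-08)/(1.60×10^-8×6.79) = 0.548 m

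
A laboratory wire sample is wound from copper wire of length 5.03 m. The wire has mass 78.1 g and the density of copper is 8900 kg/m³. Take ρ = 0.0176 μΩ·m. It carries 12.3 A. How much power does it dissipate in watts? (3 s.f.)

7.68 W

ρ = 0.0176 μΩ·m = 1.76×10^-8 Ω·m
A = m/(density·L) = 0.0781/(8900×5.03) = 1.7446e-06 m²
R = ρL/A = (1.76×10^-8)(5.03)/(1.7446e-06) = 0.05074 Ω
P = I²R = (12.3)² × 0.05074 = 7.68 W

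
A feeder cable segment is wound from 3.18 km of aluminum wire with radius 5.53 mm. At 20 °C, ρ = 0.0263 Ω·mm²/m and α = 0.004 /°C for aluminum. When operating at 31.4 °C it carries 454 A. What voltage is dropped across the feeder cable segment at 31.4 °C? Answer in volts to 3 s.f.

413 V

ρ = 0.0263 Ω·mm²/m = 2.63×10^-8 Ω·m
A = πr² = π(5.5300e-03 m)² = 9.607e-05 m²
R₍20₎ = ρL/A = (2.63×10^-8)(3180)/(9.607e-05) = 0.8705 Ω
R₍31.4₎ = R₍20₎(1 + αΔT) = 0.8705 × (1 + 0.004×11.4) = 0.9102 Ω
V = IR = 454 × 0.9102 = 413 V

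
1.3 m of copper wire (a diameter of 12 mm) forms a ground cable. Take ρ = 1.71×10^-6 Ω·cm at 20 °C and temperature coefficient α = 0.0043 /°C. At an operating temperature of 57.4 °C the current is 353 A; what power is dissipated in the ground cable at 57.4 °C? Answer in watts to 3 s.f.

28.4 W

ρ = 1.71×10^-6 Ω·cm = 1.71×10^-8 Ω·m
A = π(d/2)² = π(6.0000e-03 m)² = 1.131e-04 m²
R₍20₎ = ρL/A = (1.71×10^-8)(1.3)/(1.131e-04) = 1.966×10^-4 Ω
R₍57.4₎ = R₍20₎(1 + αΔT) = 1.966×10^-4 × (1 + 0.0043×37.4) = 2.282×10^-4 Ω
P = I²R = (353)² × 2.282×10^-4 = 28.4 W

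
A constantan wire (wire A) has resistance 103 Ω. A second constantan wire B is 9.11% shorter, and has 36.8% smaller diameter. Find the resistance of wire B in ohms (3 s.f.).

R ∝ L/d², so R_B/R_A = (1 − 9.11/100) × (1 − 36.8/100)⁻²
= 0.9089 × 2.504 = 2.276
R_B = 2.276 × 103 = 234 Ω

234 Ω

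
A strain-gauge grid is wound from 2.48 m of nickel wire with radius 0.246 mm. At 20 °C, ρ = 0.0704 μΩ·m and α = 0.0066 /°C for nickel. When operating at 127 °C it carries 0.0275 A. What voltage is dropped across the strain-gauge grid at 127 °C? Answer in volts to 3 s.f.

0.0431 V

ρ = 0.0704 μΩ·m = 7.04×10^-8 Ω·m
A = πr² = π(2.4600e-04 m)² = 1.901e-07 m²
R₍20₎ = ρL/A = (7.04×10^-8)(2.48)/(1.901e-07) = 0.9183 Ω
R₍127₎ = R₍20₎(1 + αΔT) = 0.9183 × (1 + 0.0066×107) = 1.567 Ω
V = IR = 0.0275 × 1.567 = 0.0431 V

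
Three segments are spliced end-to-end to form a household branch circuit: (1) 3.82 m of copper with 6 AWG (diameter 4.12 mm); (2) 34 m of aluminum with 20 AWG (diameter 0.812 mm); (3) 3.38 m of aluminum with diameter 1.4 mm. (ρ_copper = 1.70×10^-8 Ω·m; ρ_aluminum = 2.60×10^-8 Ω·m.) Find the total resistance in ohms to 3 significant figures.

Seg 1: A = π(4.12/2 mm)² = π(2.0600e-03 m)² = 1.333e-05 m²
R_1 = (1.70×10^-8)(3.82)/(1.333e-05) = 0.004871 Ω
Seg 2: A = π(0.812/2 mm)² = π(4.0600e-04 m)² = 5.178e-07 m²
R_2 = (2.60×10^-8)(34)/(5.178e-07) = 1.707 Ω
Seg 3: A = π(d/2)² = π(7.0000e-04 m)² = 1.539e-06 m²
R_3 = (2.60×10^-8)(3.38)/(1.539e-06) = 0.05709 Ω
R_total = R_1 + R_2 + R_3 = 1.77 Ω

1.77 Ω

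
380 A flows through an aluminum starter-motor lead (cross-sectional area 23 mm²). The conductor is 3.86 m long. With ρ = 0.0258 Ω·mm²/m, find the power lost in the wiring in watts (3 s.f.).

ρ = 0.0258 Ω·mm²/m = 2.58×10^-8 Ω·m
A = 23 mm² = 2.300e-05 m²
R = ρL/A = (2.58×10^-8)(3.86)/(2.300e-05) = 0.00433 Ω
P = I²R = (380)² × 0.00433 = 625 W

625 W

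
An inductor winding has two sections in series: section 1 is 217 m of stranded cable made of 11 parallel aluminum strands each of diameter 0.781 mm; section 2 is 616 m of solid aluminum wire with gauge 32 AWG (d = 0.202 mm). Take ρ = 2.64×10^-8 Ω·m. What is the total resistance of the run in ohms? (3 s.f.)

Section 1: A_strand = π(3.9050e-04)² = 4.791e-07 m²; R₁ = ρL/(N·A_s) = (2.64×10^-8)(217)/(11×4.791e-07) = 1.087 Ω
Section 2: A = π(0.202/2 mm)² = π(1.0100e-04 m)² = 3.205e-08 m²
R₂ = (2.64×10^-8)(616)/(3.205e-08) = 507.4 Ω
R = R₁ + R₂ = 509 Ω

509 Ω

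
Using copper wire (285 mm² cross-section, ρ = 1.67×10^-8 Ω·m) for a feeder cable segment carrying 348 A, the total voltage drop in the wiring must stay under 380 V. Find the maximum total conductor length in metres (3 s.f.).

18600 m

A = 285 mm² = 2.850e-04 m²
L_max = V_max·A/(1·ρI) = (380)(2.850e-04)/(1.67×10^-8×348) = 18600 m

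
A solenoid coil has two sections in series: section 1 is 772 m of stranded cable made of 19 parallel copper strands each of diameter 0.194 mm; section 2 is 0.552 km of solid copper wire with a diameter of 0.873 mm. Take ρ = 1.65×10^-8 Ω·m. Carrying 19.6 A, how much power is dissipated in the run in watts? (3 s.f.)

14600 W

Section 1: A_strand = π(9.7000e-05)² = 2.956e-08 m²; R₁ = ρL/(N·A_s) = (1.65×10^-8)(772)/(19×2.956e-08) = 22.68 Ω
Section 2: A = π(d/2)² = π(4.3650e-04 m)² = 5.986e-07 m²
R₂ = (1.65×10^-8)(552)/(5.986e-07) = 15.22 Ω
R = R₁ + R₂ = 37.9 Ω
P = I²R = (19.6)² × 37.9 = 14600 W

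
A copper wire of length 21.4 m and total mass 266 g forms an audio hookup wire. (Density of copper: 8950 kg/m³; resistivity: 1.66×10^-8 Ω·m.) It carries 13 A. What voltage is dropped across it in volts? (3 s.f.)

A = m/(density·L) = 0.266/(8950×21.4) = 1.3888e-06 m²
R = ρL/A = (1.66×10^-8)(21.4)/(1.3888e-06) = 0.2558 Ω
V = IR = 13 × 0.2558 = 3.33 V

3.33 V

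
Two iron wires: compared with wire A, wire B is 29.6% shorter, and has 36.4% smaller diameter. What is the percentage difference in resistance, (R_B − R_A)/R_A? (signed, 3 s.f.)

R ∝ L/d², so R_B/R_A = (1 − 29.6/100) × (1 − 36.4/100)⁻²
= 0.704 × 2.472 = 1.74
(R_B − R_A)/R_A = 1.74 − 1 = 74.0%

74.0%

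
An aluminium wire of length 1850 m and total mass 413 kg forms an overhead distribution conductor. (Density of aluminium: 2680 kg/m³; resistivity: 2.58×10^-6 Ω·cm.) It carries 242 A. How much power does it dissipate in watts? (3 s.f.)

ρ = 2.58×10^-6 Ω·cm = 2.58×10^-8 Ω·m
A = m/(density·L) = 413/(2680×1850) = 8.3300e-05 m²
R = ρL/A = (2.58×10^-8)(1850)/(8.3300e-05) = 0.573 Ω
P = I²R = (242)² × 0.573 = 33600 W

33600 W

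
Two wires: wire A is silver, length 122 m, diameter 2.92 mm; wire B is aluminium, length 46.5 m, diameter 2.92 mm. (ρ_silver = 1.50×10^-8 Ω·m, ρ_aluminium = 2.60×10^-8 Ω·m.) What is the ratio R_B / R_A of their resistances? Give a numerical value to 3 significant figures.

R ∝ ρL/d², so R_B/R_A = (ρ_B/ρ_A) × (L_B/L_A)
= (2.60×10^-8/1.50×10^-8) × (46.5/122) = 0.661

0.661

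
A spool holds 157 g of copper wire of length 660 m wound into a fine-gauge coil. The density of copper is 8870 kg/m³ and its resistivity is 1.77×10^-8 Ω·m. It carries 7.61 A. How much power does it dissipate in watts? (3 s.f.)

A = m/(density·L) = 0.157/(8870×660) = 2.6818e-08 m²
R = ρL/A = (1.77×10^-8)(660)/(2.6818e-08) = 435.6 Ω
P = I²R = (7.61)² × 435.6 = 25200 W

25200 W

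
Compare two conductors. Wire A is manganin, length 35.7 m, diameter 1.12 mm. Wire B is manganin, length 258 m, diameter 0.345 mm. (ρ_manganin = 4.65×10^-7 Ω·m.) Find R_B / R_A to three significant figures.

R ∝ ρL/d², so R_B/R_A = (L_B/L_A) × (d_A/d_B)²
= (258/35.7) × (1.12/0.345)² = 76.2

76.2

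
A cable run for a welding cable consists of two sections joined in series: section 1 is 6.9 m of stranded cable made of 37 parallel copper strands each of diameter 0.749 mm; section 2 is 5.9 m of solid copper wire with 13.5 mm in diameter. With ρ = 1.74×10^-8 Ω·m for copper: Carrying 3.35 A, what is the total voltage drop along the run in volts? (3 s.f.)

0.0271 V

Section 1: A_strand = π(3.7450e-04)² = 4.406e-07 m²; R₁ = ρL/(N·A_s) = (1.74×10^-8)(6.9)/(37×4.406e-07) = 0.007364 Ω
Section 2: A = π(d/2)² = π(6.7500e-03 m)² = 1.431e-04 m²
R₂ = (1.74×10^-8)(5.9)/(1.431e-04) = 7.172×10^-4 Ω
R = R₁ + R₂ = 0.008082 Ω
V = IR = 3.35 × 0.008082 = 0.0271 V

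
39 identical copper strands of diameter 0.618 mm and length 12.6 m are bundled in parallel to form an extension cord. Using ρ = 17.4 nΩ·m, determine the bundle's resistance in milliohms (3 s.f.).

18.7 mΩ

ρ = 17.4 nΩ·m = 1.74×10^-8 Ω·m
A_strand = π(3.0900e-04 m)² = 3.000e-07 m²
R_strand = ρL/A = (1.74×10^-8)(12.6)/(3.000e-07) = 0.7309 Ω
R_total = R_strand/N = 0.7309/39 = 18.7 mΩ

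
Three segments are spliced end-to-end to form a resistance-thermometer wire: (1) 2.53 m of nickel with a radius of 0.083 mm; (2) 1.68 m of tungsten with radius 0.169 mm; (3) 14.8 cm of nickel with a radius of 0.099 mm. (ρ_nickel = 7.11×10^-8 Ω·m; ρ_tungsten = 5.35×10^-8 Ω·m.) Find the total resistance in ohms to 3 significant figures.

9.66 Ω

Seg 1: A = πr² = π(8.3000e-05 m)² = 2.164e-08 m²
R_1 = (7.11×10^-8)(2.53)/(2.164e-08) = 8.312 Ω
Seg 2: A = πr² = π(1.6900e-04 m)² = 8.973e-08 m²
R_2 = (5.35×10^-8)(1.68)/(8.973e-08) = 1.002 Ω
Seg 3: A = πr² = π(9.9000e-05 m)² = 3.079e-08 m²
R_3 = (7.11×10^-8)(0.148)/(3.079e-08) = 0.3418 Ω
R_total = R_1 + R_2 + R_3 = 9.66 Ω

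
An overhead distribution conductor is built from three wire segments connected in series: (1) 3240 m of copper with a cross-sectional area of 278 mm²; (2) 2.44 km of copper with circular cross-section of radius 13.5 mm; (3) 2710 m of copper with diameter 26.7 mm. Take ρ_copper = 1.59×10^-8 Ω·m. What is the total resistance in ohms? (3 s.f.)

0.330 Ω

Seg 1: A = 278 mm² = 2.780e-04 m²
R_1 = (1.59×10^-8)(3240)/(2.780e-04) = 0.1853 Ω
Seg 2: A = πr² = π(1.3500e-02 m)² = 5.726e-04 m²
R_2 = (1.59×10^-8)(2440)/(5.726e-04) = 0.06776 Ω
Seg 3: A = π(d/2)² = π(1.3350e-02 m)² = 5.599e-04 m²
R_3 = (1.59×10^-8)(2710)/(5.599e-04) = 0.07696 Ω
R_total = R_1 + R_2 + R_3 = 0.330 Ω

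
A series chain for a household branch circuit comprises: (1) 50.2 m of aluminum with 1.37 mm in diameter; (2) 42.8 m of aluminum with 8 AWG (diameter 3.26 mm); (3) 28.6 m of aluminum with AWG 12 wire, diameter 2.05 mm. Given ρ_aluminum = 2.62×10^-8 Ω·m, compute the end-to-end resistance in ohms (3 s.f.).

1.25 Ω

Seg 1: A = π(d/2)² = π(6.8500e-04 m)² = 1.474e-06 m²
R_1 = (2.62×10^-8)(50.2)/(1.474e-06) = 0.8922 Ω
Seg 2: A = π(3.26/2 mm)² = π(1.6300e-03 m)² = 8.347e-06 m²
R_2 = (2.62×10^-8)(42.8)/(8.347e-06) = 0.1343 Ω
Seg 3: A = π(2.05/2 mm)² = π(1.0250e-03 m)² = 3.301e-06 m²
R_3 = (2.62×10^-8)(28.6)/(3.301e-06) = 0.227 Ω
R_total = R_1 + R_2 + R_3 = 1.25 Ω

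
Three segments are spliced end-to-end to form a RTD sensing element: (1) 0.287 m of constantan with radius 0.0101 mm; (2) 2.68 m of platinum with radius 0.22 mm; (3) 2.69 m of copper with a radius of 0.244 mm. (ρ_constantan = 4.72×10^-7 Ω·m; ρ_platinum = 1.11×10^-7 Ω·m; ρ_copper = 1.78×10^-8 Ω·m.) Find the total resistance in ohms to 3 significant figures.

425 Ω

Seg 1: A = πr² = π(1.0100e-05 m)² = 3.205e-10 m²
R_1 = (4.72×10^-7)(0.287)/(3.205e-10) = 422.7 Ω
Seg 2: A = πr² = π(2.2000e-04 m)² = 1.521e-07 m²
R_2 = (1.11×10^-7)(2.68)/(1.521e-07) = 1.956 Ω
Seg 3: A = πr² = π(2.4400e-04 m)² = 1.870e-07 m²
R_3 = (1.78×10^-8)(2.69)/(1.870e-07) = 0.256 Ω
R_total = R_1 + R_2 + R_3 = 425 Ω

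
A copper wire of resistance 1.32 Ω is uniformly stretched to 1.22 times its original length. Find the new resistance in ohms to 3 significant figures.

Volume constant ⇒ A' = A/k with k = 1.22. R' = ρ(kL)/(A/k) = k²R.
R' = 1.488 × 1.32 = 1.96 Ω

1.96 Ω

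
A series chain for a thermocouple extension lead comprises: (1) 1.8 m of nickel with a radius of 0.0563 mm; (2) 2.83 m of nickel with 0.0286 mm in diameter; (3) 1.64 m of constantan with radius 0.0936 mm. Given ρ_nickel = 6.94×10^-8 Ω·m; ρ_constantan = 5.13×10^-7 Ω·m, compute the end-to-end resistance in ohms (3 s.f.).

349 Ω

Seg 1: A = πr² = π(5.6300e-05 m)² = 9.958e-09 m²
R_1 = (6.94×10^-8)(1.8)/(9.958e-09) = 12.54 Ω
Seg 2: A = π(d/2)² = π(1.4300e-05 m)² = 6.424e-10 m²
R_2 = (6.94×10^-8)(2.83)/(6.424e-10) = 305.7 Ω
Seg 3: A = πr² = π(9.3600e-05 m)² = 2.752e-08 m²
R_3 = (5.13×10^-7)(1.64)/(2.752e-08) = 30.57 Ω
R_total = R_1 + R_2 + R_3 = 349 Ω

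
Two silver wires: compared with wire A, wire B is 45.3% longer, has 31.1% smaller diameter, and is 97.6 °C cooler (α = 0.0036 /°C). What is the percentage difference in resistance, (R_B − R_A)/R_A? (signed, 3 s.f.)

R ∝ ρL/d² with ρ ∝ (1+αΔT), so R_B/R_A = (1 + 45.3/100) × (1 − 31.1/100)⁻² × (1 − 0.0036×97.6)
= 1.453 × 2.107 × 0.6486 = 1.985
(R_B − R_A)/R_A = 1.985 − 1 = 98.5%

98.5%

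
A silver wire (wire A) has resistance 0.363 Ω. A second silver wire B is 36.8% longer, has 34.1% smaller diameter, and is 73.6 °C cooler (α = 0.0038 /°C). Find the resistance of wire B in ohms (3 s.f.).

R ∝ ρL/d² with ρ ∝ (1+αΔT), so R_B/R_A = (1 + 36.8/100) × (1 − 34.1/100)⁻² × (1 − 0.0038×73.6)
= 1.368 × 2.303 × 0.7203 = 2.269
R_B = 2.269 × 0.363 = 0.824 Ω

0.824 Ω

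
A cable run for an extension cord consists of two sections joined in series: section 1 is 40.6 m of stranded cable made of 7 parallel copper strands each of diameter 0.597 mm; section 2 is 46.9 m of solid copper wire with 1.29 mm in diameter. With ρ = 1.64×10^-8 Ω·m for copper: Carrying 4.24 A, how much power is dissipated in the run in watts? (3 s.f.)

16.7 W

Section 1: A_strand = π(2.9850e-04)² = 2.799e-07 m²; R₁ = ρL/(N·A_s) = (1.64×10^-8)(40.6)/(7×2.799e-07) = 0.3398 Ω
Section 2: A = π(d/2)² = π(6.4500e-04 m)² = 1.307e-06 m²
R₂ = (1.64×10^-8)(46.9)/(1.307e-06) = 0.5885 Ω
R = R₁ + R₂ = 0.9283 Ω
P = I²R = (4.24)² × 0.9283 = 16.7 W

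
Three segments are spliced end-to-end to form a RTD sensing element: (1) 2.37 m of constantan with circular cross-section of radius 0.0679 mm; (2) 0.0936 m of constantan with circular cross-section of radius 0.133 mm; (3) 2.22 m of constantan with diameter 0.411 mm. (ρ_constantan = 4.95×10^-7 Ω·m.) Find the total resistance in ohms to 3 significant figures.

Seg 1: A = πr² = π(6.7900e-05 m)² = 1.448e-08 m²
R_1 = (4.95×10^-7)(2.37)/(1.448e-08) = 81 Ω
Seg 2: A = πr² = π(1.3300e-04 m)² = 5.557e-08 m²
R_2 = (4.95×10^-7)(0.0936)/(5.557e-08) = 0.8337 Ω
Seg 3: A = π(d/2)² = π(2.0550e-04 m)² = 1.327e-07 m²
R_3 = (4.95×10^-7)(2.22)/(1.327e-07) = 8.283 Ω
R_total = R_1 + R_2 + R_3 = 90.1 Ω

90.1 Ω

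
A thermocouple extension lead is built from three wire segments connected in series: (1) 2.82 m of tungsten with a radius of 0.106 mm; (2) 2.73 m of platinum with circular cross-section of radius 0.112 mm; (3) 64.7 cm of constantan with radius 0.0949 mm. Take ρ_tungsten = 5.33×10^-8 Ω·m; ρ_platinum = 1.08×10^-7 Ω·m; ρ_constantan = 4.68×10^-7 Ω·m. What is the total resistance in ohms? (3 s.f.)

22.4 Ω

Seg 1: A = πr² = π(1.0600e-04 m)² = 3.530e-08 m²
R_1 = (5.33×10^-8)(2.82)/(3.530e-08) = 4.258 Ω
Seg 2: A = πr² = π(1.1200e-04 m)² = 3.941e-08 m²
R_2 = (1.08×10^-7)(2.73)/(3.941e-08) = 7.482 Ω
Seg 3: A = πr² = π(9.4900e-05 m)² = 2.829e-08 m²
R_3 = (4.68×10^-7)(0.647)/(2.829e-08) = 10.7 Ω
R_total = R_1 + R_2 + R_3 = 22.4 Ω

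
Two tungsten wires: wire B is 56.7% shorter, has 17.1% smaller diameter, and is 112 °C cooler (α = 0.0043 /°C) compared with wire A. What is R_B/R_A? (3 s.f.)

R ∝ ρL/d² with ρ ∝ (1+αΔT), so R_B/R_A = (1 − 56.7/100) × (1 − 17.1/100)⁻² × (1 − 0.0043×112)
= 0.433 × 1.455 × 0.5184 = 0.327

0.327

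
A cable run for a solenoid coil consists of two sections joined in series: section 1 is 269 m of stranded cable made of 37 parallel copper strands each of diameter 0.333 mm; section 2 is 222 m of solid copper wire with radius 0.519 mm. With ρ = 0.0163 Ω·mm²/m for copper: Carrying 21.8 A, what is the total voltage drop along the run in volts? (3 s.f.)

ρ = 0.0163 Ω·mm²/m = 1.63×10^-8 Ω·m
Section 1: A_strand = π(1.6650e-04)² = 8.709e-08 m²; R₁ = ρL/(N·A_s) = (1.63×10^-8)(269)/(37×8.709e-08) = 1.361 Ω
Section 2: A = πr² = π(5.1900e-04 m)² = 8.462e-07 m²
R₂ = (1.63×10^-8)(222)/(8.462e-07) = 4.276 Ω
R = R₁ + R₂ = 5.637 Ω
V = IR = 21.8 × 5.637 = 123 V

123 V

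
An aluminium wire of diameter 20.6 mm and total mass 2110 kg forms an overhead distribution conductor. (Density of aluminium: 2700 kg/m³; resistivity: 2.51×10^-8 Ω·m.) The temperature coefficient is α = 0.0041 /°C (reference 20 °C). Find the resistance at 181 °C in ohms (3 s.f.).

A = π(d/2)² = π(1.0300e-02 m)² = 3.3329e-04 m²
L = m/(density·A) = 2110/(2700×3.3329e-04) = 2345 m
R = ρL/A = (2.51×10^-8)(2345)/(3.3329e-04) = 0.1766 Ω
R(181 °C) = 0.1766 × (1 + 0.0041×161) = 0.293 Ω

0.293 Ω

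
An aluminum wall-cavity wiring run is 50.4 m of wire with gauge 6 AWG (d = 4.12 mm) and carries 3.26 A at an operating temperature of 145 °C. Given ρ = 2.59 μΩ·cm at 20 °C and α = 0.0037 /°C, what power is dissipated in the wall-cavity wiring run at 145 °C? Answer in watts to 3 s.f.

ρ = 2.59 μΩ·cm = 2.59×10^-8 Ω·m
A = π(4.12/2 mm)² = π(2.0600e-03 m)² = 1.333e-05 m²
R₍20₎ = ρL/A = (2.59×10^-8)(50.4)/(1.333e-05) = 0.09791 Ω
R₍145₎ = R₍20₎(1 + αΔT) = 0.09791 × (1 + 0.0037×125) = 0.1432 Ω
P = I²R = (3.26)² × 0.1432 = 1.52 W

1.52 W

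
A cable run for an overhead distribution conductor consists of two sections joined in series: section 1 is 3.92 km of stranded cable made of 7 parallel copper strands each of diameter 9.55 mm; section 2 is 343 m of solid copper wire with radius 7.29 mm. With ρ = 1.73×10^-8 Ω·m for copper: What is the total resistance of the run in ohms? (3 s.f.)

0.171 Ω

Section 1: A_strand = π(4.7750e-03)² = 7.163e-05 m²; R₁ = ρL/(N·A_s) = (1.73×10^-8)(3920)/(7×7.163e-05) = 0.1353 Ω
Section 2: A = πr² = π(7.2900e-03 m)² = 1.670e-04 m²
R₂ = (1.73×10^-8)(343)/(1.670e-04) = 0.03554 Ω
R = R₁ + R₂ = 0.171 Ω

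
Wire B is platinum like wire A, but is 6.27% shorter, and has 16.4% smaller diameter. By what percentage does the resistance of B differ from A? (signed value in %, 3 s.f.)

34.1%

R ∝ L/d², so R_B/R_A = (1 − 6.27/100) × (1 − 16.4/100)⁻²
= 0.9373 × 1.431 = 1.341
(R_B − R_A)/R_A = 1.341 − 1 = 34.1%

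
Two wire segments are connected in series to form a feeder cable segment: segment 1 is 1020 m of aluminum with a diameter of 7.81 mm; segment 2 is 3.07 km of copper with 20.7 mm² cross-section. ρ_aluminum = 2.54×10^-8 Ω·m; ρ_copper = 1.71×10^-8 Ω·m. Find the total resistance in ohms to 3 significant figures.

Segment 1: A = π(d/2)² = π(3.9050e-03 m)² = 4.791e-05 m²
R₁ = ρL/A = (2.54×10^-8)(1020)/(4.791e-05) = 0.5408 Ω
Segment 2: A = 20.7 mm² = 2.070e-05 m²
R₂ = (1.71×10^-8)(3070)/(2.070e-05) = 2.536 Ω
R = R₁ + R₂ = 3.08 Ω

3.08 Ω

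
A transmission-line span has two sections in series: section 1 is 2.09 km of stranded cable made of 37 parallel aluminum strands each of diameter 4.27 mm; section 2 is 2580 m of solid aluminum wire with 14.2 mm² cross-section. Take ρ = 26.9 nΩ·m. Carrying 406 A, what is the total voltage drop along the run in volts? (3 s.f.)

ρ = 26.9 nΩ·m = 2.69×10^-8 Ω·m
Section 1: A_strand = π(2.1350e-03)² = 1.432e-05 m²; R₁ = ρL/(N·A_s) = (2.69×10^-8)(2090)/(37×1.432e-05) = 0.1061 Ω
Section 2: A = 14.2 mm² = 1.420e-05 m²
R₂ = (2.69×10^-8)(2580)/(1.420e-05) = 4.887 Ω
R = R₁ + R₂ = 4.994 Ω
V = IR = 406 × 4.994 = 2030 V

2030 V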